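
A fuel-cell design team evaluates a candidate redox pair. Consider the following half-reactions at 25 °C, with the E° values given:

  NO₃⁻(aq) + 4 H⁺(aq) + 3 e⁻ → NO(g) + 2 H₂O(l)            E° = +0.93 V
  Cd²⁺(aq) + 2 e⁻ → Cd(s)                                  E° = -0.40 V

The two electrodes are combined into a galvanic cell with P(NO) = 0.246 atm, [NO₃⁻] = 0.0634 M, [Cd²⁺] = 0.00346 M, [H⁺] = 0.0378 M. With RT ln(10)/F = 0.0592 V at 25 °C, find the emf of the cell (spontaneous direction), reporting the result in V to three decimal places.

NO₃⁻/NO is the cathode (higher E°), Cd²⁺/Cd the anode: E°cell = +0.93 − (-0.40) = +1.33 V, n = 6.
Overall: 2 NO₃⁻(aq) + 8 H⁺(aq) + 3 Cd(s) → 2 NO(g) + 4 H₂O(l) + 3 Cd²⁺(aq)
Q = P(NO)^2·[Cd²⁺]^3 / ([NO₃⁻]^2·[H⁺]^8); log Q = 5.175.
E = E° − (0.0592/n) log Q = +1.33 − (0.0592/6)(5.175) = +1.279 V.

+1.279 V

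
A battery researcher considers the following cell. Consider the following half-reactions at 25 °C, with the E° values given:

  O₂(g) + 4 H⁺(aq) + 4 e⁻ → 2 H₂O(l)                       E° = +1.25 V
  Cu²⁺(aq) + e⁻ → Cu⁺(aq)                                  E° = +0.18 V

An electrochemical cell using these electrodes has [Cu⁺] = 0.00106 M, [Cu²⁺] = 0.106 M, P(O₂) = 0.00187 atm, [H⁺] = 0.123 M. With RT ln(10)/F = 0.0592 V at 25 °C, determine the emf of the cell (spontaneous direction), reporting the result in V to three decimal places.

+0.857 V

O₂/H₂O is the cathode (higher E°), Cu²⁺/Cu⁺ the anode: E°cell = +1.25 − (+0.18) = +1.07 V, n = 4.
Overall: O₂(g) + 4 H⁺(aq) + 4 Cu⁺(aq) → 2 H₂O(l) + 4 Cu²⁺(aq)
Q = [Cu²⁺]^4 / (P(O₂)·[H⁺]^4·[Cu⁺]^4); log Q = 14.369.
E = E° − (0.0592/n) log Q = +1.07 − (0.0592/4)(14.369) = +0.857 V.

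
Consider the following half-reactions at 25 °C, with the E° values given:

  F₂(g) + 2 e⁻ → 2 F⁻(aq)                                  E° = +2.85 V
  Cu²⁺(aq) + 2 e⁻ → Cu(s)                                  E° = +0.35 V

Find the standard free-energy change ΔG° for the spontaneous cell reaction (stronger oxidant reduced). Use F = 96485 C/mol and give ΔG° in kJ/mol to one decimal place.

-482.4 kJ/mol

F₂/F⁻ (E° = +2.85 V) is the cathode; Cu²⁺/Cu (E° = +0.35 V) is the anode, so E°cell = +2.50 V.
Balancing electrons gives n = 2 (lcm of 2 and 2).
ΔG° = −nFE° = −(2)(96485)(+2.50) = -482,425 J = -482.4 kJ/mol.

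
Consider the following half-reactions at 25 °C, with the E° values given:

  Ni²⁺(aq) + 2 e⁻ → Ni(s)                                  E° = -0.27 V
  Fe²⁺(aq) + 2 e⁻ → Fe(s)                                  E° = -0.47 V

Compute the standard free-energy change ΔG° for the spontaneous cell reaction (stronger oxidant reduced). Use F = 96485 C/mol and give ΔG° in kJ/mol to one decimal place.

Ni²⁺/Ni (E° = -0.27 V) is the cathode; Fe²⁺/Fe (E° = -0.47 V) is the anode, so E°cell = +0.20 V.
Balancing electrons gives n = 2 (lcm of 2 and 2).
ΔG° = −nFE° = −(2)(96485)(+0.20) = -38,594 J = -38.6 kJ/mol.

-38.6 kJ/mol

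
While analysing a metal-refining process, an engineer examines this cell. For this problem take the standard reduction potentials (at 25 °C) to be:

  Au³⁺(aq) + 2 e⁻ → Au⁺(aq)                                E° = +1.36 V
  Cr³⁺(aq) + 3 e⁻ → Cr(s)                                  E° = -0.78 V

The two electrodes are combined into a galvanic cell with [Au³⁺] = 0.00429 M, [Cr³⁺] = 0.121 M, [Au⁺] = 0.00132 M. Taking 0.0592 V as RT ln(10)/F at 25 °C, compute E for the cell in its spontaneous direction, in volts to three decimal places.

Au³⁺/Au⁺ is the cathode (higher E°), Cr³⁺/Cr the anode: E°cell = +1.36 − (-0.78) = +2.14 V, n = 6.
Overall: 3 Au³⁺(aq) + 2 Cr(s) → 3 Au⁺(aq) + 2 Cr³⁺(aq)
Q = [Au⁺]^3·[Cr³⁺]^2 / ([Au³⁺]^3); log Q = -3.370.
E = E° − (0.0592/n) log Q = +2.14 − (0.0592/6)(-3.370) = +2.173 V.

+2.173 V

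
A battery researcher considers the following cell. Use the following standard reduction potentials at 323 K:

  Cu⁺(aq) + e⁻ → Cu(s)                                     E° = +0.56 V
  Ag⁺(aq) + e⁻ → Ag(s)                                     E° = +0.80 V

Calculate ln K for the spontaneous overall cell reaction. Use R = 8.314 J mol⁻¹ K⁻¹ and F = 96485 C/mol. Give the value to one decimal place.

8.6

Cathode: Ag⁺/Ag; anode: Cu⁺/Cu. E°cell = (+0.80) − (+0.56) = +0.24 V, with n = 1.
ΔG° = −nFE° = −RT ln K, so ln K = nFE°/(RT) = (1)(96485)(+0.24) / ((8.314)(323)) = 8.623.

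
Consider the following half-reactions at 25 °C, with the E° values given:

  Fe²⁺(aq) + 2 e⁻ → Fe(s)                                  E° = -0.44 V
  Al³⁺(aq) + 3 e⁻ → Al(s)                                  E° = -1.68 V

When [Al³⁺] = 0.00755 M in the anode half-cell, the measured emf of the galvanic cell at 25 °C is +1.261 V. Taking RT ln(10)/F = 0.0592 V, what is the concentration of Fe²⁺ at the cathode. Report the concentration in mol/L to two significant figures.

0.20 M

Fe²⁺/Fe is the cathode, Al³⁺/Al the anode: E°cell = +1.24 V, n = 6.
Overall reaction: 3 Fe²⁺(aq) + 2 Al(s) → 3 Fe(s) + 2 Al³⁺(aq); Q = [Al³⁺]^2/[Fe²⁺]^3.
From E = E° − (0.0592/n) log Q: log Q = (E° − E)·n/0.0592 = (+1.24 − (+1.261))·6/0.0592 = -2.1284.
So 3·log[Fe²⁺] = 2·log(0.00755) − log Q = -4.2441 − (-2.1284) = -2.1157; log[Fe²⁺] = -2.1157 / 3 = -0.7052; [Fe²⁺] = 10^(-0.7052) ≈ 0.20 M.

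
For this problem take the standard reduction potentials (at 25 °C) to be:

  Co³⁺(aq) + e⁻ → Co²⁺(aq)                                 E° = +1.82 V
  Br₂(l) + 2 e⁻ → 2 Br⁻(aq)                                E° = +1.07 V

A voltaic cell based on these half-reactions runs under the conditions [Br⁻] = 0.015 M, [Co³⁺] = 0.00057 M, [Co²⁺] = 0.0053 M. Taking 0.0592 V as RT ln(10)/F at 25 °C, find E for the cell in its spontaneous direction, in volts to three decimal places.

+0.585 V

Co³⁺/Co²⁺ is the cathode (higher E°), Br₂/Br⁻ the anode: E°cell = +1.82 − (+1.07) = +0.75 V, n = 2.
Overall: 2 Co³⁺(aq) + 2 Br⁻(aq) → 2 Co²⁺(aq) + Br₂(l)
Q = [Co²⁺]^2 / ([Co³⁺]^2·[Br⁻]^2); log Q = 5.585.
E = E° − (0.0592/n) log Q = +0.75 − (0.0592/2)(5.585) = +0.585 V.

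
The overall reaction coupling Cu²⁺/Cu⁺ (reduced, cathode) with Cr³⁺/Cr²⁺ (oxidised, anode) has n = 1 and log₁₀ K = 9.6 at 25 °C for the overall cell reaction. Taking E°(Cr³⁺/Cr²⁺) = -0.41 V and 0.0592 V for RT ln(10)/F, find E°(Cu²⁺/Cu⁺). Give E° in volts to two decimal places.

E°cell = (0.0592/n)·log K = (0.0592/1)(9.6) = +0.568 V.
Since Cu²⁺/Cu⁺ is the cathode and Cr³⁺/Cr²⁺ the anode, E°cell = E°(Cu²⁺/Cu⁺) − E°(Cr³⁺/Cr²⁺).
So E°(Cu²⁺/Cu⁺) = E°cell + E°(Cr³⁺/Cr²⁺) = +0.568 + (-0.41) = +0.16 V.

+0.16 V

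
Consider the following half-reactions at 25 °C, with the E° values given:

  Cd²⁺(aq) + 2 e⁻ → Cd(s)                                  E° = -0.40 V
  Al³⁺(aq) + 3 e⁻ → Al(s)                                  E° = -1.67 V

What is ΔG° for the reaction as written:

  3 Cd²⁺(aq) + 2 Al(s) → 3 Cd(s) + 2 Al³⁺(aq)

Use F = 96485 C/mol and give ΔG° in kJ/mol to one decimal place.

-735.2 kJ/mol

As written, Cd²⁺/Cd is reduced (cathode) and Al³⁺/Al is oxidised (anode), so E°cell = (-0.40) − (-1.67) = +1.27 V.
Balancing electrons gives n = 6.
ΔG° = −nFE° = −(6)(96485)(+1.27) = -735,216 J = -735.2 kJ/mol.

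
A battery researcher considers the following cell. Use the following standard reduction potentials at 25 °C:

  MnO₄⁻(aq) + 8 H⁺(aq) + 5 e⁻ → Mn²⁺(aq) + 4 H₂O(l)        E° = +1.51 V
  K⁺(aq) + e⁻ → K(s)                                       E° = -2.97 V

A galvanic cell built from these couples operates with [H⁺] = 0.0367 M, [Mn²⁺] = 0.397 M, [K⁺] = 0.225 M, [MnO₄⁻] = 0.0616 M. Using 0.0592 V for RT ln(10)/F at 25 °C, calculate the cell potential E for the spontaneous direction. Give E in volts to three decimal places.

+4.373 V

MnO₄⁻/Mn²⁺ is the cathode (higher E°), K⁺/K the anode: E°cell = +1.51 − (-2.97) = +4.48 V, n = 5.
Overall: MnO₄⁻(aq) + 8 H⁺(aq) + 5 K(s) → Mn²⁺(aq) + 4 H₂O(l) + 5 K⁺(aq)
Q = [Mn²⁺]·[K⁺]^5 / ([MnO₄⁻]·[H⁺]^8); log Q = 9.053.
E = E° − (0.0592/n) log Q = +4.48 − (0.0592/5)(9.053) = +4.373 V.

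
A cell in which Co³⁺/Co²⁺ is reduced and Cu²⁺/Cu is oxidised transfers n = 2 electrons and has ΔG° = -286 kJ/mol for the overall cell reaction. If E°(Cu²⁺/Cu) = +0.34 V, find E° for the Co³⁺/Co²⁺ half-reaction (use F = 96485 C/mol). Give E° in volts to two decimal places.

E°cell = −ΔG°/(nF) = −(-286×10³)/((2)(96485)) = +1.482 V.
Since Co³⁺/Co²⁺ is the cathode and Cu²⁺/Cu the anode, E°cell = E°(Co³⁺/Co²⁺) − E°(Cu²⁺/Cu).
So E°(Co³⁺/Co²⁺) = E°cell + E°(Cu²⁺/Cu) = +1.482 + (+0.34) = +1.82 V.

+1.82 V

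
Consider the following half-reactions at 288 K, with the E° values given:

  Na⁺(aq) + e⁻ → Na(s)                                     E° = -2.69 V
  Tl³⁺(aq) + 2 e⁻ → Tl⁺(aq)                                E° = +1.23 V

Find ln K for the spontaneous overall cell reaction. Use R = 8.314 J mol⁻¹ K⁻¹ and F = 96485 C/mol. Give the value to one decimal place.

315.9

Cathode: Tl³⁺/Tl⁺; anode: Na⁺/Na. E°cell = (+1.23) − (-2.69) = +3.92 V, with n = 2.
ΔG° = −nFE° = −RT ln K, so ln K = nFE°/(RT) = (2)(96485)(+3.92) / ((8.314)(288)) = 315.917.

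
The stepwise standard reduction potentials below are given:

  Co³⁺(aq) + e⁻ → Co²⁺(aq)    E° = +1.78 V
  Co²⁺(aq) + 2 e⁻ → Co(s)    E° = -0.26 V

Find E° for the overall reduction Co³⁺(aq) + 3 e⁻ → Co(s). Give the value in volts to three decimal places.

Adding the free-energy changes (−nFE°) of the two steps gives −n₃FE°₃ = −n₁FE°₁ − n₂FE°₂.
E°₃ = (1×+1.78 + 2×-0.26) / 3 = (+1.260) / 3 = +0.420 V.

+0.420 V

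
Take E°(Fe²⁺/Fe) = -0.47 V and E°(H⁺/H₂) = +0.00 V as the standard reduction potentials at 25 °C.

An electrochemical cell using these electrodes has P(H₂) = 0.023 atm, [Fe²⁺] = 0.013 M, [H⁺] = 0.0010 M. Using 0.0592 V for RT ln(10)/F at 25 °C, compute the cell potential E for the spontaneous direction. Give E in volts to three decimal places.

+0.397 V

H⁺/H₂ is the cathode (higher E°), Fe²⁺/Fe the anode: E°cell = +0.00 − (-0.47) = +0.47 V, n = 2.
Overall: 2 H⁺(aq) + Fe(s) → H₂(g) + Fe²⁺(aq)
Q = P(H₂)·[Fe²⁺] / ([H⁺]^2); log Q = 2.476.
E = E° − (0.0592/n) log Q = +0.47 − (0.0592/2)(2.476) = +0.397 V.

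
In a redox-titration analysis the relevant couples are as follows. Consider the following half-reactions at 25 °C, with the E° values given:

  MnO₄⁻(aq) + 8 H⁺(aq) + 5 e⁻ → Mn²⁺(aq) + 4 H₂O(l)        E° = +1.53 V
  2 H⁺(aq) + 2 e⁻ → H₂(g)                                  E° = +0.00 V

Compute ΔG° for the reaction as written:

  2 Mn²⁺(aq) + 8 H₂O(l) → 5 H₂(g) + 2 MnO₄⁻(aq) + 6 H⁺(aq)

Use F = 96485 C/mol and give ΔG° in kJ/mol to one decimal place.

+1476.2 kJ/mol

As written, H⁺/H₂ is reduced (cathode) and MnO₄⁻/Mn²⁺ is oxidised (anode), so E°cell = (+0.00) − (+1.53) = -1.53 V.
Balancing electrons gives n = 10.
ΔG° = −nFE° = −(10)(96485)(-1.53) = 1,476,220 J = +1476.2 kJ/mol.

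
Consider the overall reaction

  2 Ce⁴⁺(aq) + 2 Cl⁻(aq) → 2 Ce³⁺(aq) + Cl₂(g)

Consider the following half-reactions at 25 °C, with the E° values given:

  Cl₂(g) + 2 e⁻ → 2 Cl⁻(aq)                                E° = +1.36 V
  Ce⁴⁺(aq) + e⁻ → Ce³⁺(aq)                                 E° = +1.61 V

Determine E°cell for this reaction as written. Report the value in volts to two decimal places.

The Ce⁴⁺/Ce³⁺ couple has the higher reduction potential, so it is the cathode; Cl₂/Cl⁻ is oxidised at the anode.
E°cell = E°(cathode) − E°(anode) = (+1.61) − (+1.36) = +0.25 V.

+0.25 V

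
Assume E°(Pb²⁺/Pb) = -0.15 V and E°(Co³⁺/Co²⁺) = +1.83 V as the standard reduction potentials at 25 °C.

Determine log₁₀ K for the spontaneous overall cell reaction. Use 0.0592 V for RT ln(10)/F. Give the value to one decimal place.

66.9

Cathode: Co³⁺/Co²⁺; anode: Pb²⁺/Pb. E°cell = +1.98 V, n = 2.
log K = nE°cell / 0.0592 = (2)(+1.98) / 0.0592 = 66.9.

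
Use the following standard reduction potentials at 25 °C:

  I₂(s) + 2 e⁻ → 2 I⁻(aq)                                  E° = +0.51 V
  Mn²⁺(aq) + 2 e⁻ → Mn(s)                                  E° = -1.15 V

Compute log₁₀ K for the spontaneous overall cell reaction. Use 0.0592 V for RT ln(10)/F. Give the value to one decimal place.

Cathode: I₂/I⁻; anode: Mn²⁺/Mn. E°cell = +1.66 V, n = 2.
log K = nE°cell / 0.0592 = (2)(+1.66) / 0.0592 = 56.1.

56.1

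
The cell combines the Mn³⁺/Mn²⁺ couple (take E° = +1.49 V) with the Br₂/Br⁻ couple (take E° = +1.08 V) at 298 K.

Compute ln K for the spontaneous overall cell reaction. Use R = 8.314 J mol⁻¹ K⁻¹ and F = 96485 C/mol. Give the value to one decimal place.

Cathode: Mn³⁺/Mn²⁺; anode: Br₂/Br⁻. E°cell = (+1.49) − (+1.08) = +0.41 V, with n = 2.
ΔG° = −nFE° = −RT ln K, so ln K = nFE°/(RT) = (2)(96485)(+0.41) / ((8.314)(298)) = 31.934.

31.9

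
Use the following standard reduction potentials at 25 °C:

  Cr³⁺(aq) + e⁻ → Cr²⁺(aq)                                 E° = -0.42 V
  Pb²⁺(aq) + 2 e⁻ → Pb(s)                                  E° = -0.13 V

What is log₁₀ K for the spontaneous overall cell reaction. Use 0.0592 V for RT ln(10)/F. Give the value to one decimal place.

9.8

Cathode: Pb²⁺/Pb; anode: Cr³⁺/Cr²⁺. E°cell = +0.29 V, n = 2.
log K = nE°cell / 0.0592 = (2)(+0.29) / 0.0592 = 9.8.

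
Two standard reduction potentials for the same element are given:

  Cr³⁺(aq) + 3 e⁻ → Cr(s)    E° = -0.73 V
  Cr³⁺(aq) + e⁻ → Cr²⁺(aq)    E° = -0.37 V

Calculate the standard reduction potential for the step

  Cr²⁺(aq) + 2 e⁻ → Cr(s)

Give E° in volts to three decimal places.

-0.910 V

Sequential free energies add, so n₃E°₃ = n₁E°₁ + n₂E°₂.
With n₃ = 3, and the known step contributing 1×(-0.37) V, the unknown satisfies 2·E° = 3×(-0.73) − 1×(-0.37) = -1.820.
E° = -1.820 / 2 = -0.910 V.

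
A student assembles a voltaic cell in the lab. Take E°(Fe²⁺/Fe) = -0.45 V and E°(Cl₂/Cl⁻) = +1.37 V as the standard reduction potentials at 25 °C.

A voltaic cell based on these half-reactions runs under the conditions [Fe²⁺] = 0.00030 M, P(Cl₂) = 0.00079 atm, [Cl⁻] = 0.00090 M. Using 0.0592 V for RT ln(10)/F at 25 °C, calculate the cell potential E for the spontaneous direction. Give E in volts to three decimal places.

+2.013 V

Cl₂/Cl⁻ is the cathode (higher E°), Fe²⁺/Fe the anode: E°cell = +1.37 − (-0.45) = +1.82 V, n = 2.
Overall: Cl₂(g) + Fe(s) → 2 Cl⁻(aq) + Fe²⁺(aq)
Q = [Cl⁻]^2·[Fe²⁺] / (P(Cl₂)); log Q = -6.512.
E = E° − (0.0592/n) log Q = +1.82 − (0.0592/2)(-6.512) = +2.013 V.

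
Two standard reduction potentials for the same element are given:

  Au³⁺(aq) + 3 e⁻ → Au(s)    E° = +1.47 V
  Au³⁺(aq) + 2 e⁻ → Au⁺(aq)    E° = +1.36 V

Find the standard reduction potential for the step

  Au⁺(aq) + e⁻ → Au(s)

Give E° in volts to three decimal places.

+1.690 V

Sequential free energies add, so n₃E°₃ = n₁E°₁ + n₂E°₂.
With n₃ = 3, and the known step contributing 2×(+1.36) V, the unknown satisfies 1·E° = 3×(+1.47) − 2×(+1.36) = +1.690.
E° = +1.690 / 1 = +1.690 V.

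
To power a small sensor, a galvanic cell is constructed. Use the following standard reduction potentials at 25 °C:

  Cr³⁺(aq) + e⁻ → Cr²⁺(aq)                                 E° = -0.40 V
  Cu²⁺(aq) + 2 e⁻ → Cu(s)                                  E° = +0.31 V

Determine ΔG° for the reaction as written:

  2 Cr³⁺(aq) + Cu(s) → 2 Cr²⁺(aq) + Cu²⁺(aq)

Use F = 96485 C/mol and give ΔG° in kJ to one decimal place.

+137.0 kJ

As written, Cr³⁺/Cr²⁺ is reduced (cathode) and Cu²⁺/Cu is oxidised (anode), so E°cell = (-0.40) − (+0.31) = -0.71 V.
Balancing electrons gives n = 2.
ΔG° = −nFE° = −(2)(96485)(-0.71) = 137,009 J = +137.0 kJ.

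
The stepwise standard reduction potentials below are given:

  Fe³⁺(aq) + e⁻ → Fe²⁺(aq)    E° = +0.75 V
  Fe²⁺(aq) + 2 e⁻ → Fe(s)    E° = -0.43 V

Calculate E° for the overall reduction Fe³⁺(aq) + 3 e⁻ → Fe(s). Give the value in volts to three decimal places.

Standard free energies of sequential steps add: ΔG°₃ = ΔG°₁ + ΔG°₂, so n₃E°₃ = n₁E°₁ + n₂E°₂.
E°₃ = (1×+0.75 + 2×-0.43) / 3 = (-0.110) / 3 = -0.037 V.

-0.037 V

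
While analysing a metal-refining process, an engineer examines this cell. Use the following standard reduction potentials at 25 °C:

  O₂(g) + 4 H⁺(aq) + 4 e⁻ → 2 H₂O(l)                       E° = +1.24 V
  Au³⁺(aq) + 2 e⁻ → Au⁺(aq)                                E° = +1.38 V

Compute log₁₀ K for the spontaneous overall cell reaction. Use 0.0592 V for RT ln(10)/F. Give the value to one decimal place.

9.5

Cathode: Au³⁺/Au⁺; anode: O₂/H₂O. E°cell = +0.14 V, n = 4.
log K = nE°cell / 0.0592 = (4)(+0.14) / 0.0592 = 9.5.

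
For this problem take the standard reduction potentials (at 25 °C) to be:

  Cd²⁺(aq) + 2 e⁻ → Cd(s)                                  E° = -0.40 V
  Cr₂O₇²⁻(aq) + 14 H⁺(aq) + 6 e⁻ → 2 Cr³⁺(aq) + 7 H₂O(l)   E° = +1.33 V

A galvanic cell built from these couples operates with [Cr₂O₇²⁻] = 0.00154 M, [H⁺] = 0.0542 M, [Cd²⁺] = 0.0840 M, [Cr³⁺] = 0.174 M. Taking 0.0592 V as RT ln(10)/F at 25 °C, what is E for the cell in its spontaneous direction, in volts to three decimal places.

+1.574 V

Cr₂O₇²⁻/Cr³⁺ is the cathode (higher E°), Cd²⁺/Cd the anode: E°cell = +1.33 − (-0.40) = +1.73 V, n = 6.
Overall: Cr₂O₇²⁻(aq) + 14 H⁺(aq) + 3 Cd(s) → 2 Cr³⁺(aq) + 7 H₂O(l) + 3 Cd²⁺(aq)
Q = [Cr³⁺]^2·[Cd²⁺]^3 / ([Cr₂O₇²⁻]·[H⁺]^14); log Q = 15.790.
E = E° − (0.0592/n) log Q = +1.73 − (0.0592/6)(15.790) = +1.574 V.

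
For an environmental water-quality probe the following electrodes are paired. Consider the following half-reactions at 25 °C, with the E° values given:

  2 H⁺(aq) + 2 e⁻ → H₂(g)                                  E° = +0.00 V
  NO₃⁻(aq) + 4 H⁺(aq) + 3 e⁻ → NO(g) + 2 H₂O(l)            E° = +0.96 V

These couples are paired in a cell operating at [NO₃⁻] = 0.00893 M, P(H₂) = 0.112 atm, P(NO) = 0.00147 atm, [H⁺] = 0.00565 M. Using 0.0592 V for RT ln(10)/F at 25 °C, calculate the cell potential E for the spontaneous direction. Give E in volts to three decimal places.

NO₃⁻/NO is the cathode (higher E°), H⁺/H₂ the anode: E°cell = +0.96 − (+0.00) = +0.96 V, n = 6.
Overall: 2 NO₃⁻(aq) + 2 H⁺(aq) + 3 H₂(g) → 2 NO(g) + 4 H₂O(l)
Q = P(NO)^2 / ([NO₃⁻]^2·[H⁺]^2·P(H₂)^3); log Q = 5.781.
E = E° − (0.0592/n) log Q = +0.96 − (0.0592/6)(5.781) = +0.903 V.

+0.903 V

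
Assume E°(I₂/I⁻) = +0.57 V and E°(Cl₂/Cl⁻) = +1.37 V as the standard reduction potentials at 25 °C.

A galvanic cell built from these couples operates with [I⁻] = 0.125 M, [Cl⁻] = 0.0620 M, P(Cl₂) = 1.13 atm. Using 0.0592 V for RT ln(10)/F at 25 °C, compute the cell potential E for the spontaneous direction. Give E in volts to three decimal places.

Cl₂/Cl⁻ is the cathode (higher E°), I₂/I⁻ the anode: E°cell = +1.37 − (+0.57) = +0.80 V, n = 2.
Overall: Cl₂(g) + 2 I⁻(aq) → 2 Cl⁻(aq) + I₂(s)
Q = [Cl⁻]^2 / (P(Cl₂)·[I⁻]^2); log Q = -0.662.
E = E° − (0.0592/n) log Q = +0.80 − (0.0592/2)(-0.662) = +0.820 V.

+0.820 V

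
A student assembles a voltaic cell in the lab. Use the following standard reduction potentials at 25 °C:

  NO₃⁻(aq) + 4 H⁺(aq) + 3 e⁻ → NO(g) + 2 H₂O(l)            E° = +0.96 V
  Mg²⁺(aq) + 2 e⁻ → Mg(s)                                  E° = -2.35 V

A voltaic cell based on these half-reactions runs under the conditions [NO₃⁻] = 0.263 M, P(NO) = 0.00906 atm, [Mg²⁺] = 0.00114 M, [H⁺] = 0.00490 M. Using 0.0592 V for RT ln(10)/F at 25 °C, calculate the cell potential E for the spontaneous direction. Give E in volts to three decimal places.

+3.244 V

NO₃⁻/NO is the cathode (higher E°), Mg²⁺/Mg the anode: E°cell = +0.96 − (-2.35) = +3.31 V, n = 6.
Overall: 2 NO₃⁻(aq) + 8 H⁺(aq) + 3 Mg(s) → 2 NO(g) + 4 H₂O(l) + 3 Mg²⁺(aq)
Q = P(NO)^2·[Mg²⁺]^3 / ([NO₃⁻]^2·[H⁺]^8); log Q = 6.723.
E = E° − (0.0592/n) log Q = +3.31 − (0.0592/6)(6.723) = +3.244 V.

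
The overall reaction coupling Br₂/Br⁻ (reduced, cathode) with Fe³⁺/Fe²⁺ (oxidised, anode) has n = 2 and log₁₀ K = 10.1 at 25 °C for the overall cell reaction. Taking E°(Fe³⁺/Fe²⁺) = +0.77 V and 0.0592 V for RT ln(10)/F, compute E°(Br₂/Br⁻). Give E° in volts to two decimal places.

E°cell = (0.0592/n)·log K = (0.0592/2)(10.1) = +0.299 V.
Since Br₂/Br⁻ is the cathode and Fe³⁺/Fe²⁺ the anode, E°cell = E°(Br₂/Br⁻) − E°(Fe³⁺/Fe²⁺).
So E°(Br₂/Br⁻) = E°cell + E°(Fe³⁺/Fe²⁺) = +0.299 + (+0.77) = +1.07 V.

+1.07 V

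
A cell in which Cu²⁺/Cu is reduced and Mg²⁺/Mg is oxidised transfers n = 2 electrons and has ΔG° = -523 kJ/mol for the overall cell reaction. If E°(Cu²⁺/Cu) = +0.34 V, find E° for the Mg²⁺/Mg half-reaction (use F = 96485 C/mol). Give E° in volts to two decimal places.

-2.37 V

E°cell = −ΔG°/(nF) = −(-523×10³)/((2)(96485)) = +2.710 V.
Since Cu²⁺/Cu is the cathode and Mg²⁺/Mg the anode, E°cell = E°(Cu²⁺/Cu) − E°(Mg²⁺/Mg).
So E°(Mg²⁺/Mg) = E°(Cu²⁺/Cu) − E°cell = (+0.34) − (+2.710) = -2.37 V.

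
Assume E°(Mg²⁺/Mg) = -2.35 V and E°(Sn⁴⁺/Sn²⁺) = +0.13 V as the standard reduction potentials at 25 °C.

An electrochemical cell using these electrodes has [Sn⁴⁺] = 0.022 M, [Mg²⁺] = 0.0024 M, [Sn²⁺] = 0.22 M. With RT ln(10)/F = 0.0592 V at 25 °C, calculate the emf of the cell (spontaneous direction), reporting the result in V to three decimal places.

+2.528 V

Sn⁴⁺/Sn²⁺ is the cathode (higher E°), Mg²⁺/Mg the anode: E°cell = +0.13 − (-2.35) = +2.48 V, n = 2.
Overall: Sn⁴⁺(aq) + Mg(s) → Sn²⁺(aq) + Mg²⁺(aq)
Q = [Sn²⁺]·[Mg²⁺] / ([Sn⁴⁺]); log Q = -1.620.
E = E° − (0.0592/n) log Q = +2.48 − (0.0592/2)(-1.620) = +2.528 V.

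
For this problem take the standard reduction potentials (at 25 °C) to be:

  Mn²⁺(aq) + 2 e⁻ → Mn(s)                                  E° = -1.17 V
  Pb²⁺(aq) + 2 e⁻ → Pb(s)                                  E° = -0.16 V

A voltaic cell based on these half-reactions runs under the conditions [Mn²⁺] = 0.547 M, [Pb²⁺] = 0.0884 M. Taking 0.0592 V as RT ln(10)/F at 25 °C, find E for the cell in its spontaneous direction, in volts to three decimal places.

Pb²⁺/Pb is the cathode (higher E°), Mn²⁺/Mn the anode: E°cell = -0.16 − (-1.17) = +1.01 V, n = 2.
Overall: Pb²⁺(aq) + Mn(s) → Pb(s) + Mn²⁺(aq)
Q = [Mn²⁺] / ([Pb²⁺]); log Q = 0.792.
E = E° − (0.0592/n) log Q = +1.01 − (0.0592/2)(0.792) = +0.987 V.

+0.987 V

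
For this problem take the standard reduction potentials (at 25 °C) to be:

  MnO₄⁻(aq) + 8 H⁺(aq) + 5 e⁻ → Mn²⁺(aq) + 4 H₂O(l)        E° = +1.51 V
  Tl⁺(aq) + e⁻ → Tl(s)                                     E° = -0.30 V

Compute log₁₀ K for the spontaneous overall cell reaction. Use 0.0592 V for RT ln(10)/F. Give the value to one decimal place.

Cathode: MnO₄⁻/Mn²⁺; anode: Tl⁺/Tl. E°cell = +1.81 V, n = 5.
log K = nE°cell / 0.0592 = (5)(+1.81) / 0.0592 = 152.9.

152.9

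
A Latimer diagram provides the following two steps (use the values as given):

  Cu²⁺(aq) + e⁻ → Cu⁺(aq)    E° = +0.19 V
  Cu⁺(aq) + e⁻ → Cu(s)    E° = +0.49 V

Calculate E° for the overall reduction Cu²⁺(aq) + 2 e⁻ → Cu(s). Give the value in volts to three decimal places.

+0.340 V

Standard free energies of sequential steps add: ΔG°₃ = ΔG°₁ + ΔG°₂, so n₃E°₃ = n₁E°₁ + n₂E°₂.
E°₃ = (1×+0.19 + 1×+0.49) / 2 = (+0.680) / 2 = +0.340 V.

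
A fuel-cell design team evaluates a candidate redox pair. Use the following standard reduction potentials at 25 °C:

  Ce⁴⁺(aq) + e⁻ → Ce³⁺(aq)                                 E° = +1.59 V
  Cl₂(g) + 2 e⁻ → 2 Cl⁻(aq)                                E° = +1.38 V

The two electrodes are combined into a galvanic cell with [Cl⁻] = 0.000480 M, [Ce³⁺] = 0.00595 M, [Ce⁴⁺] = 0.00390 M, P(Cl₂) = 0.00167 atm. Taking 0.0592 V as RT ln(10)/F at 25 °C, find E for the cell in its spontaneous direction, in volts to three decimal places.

Ce⁴⁺/Ce³⁺ is the cathode (higher E°), Cl₂/Cl⁻ the anode: E°cell = +1.59 − (+1.38) = +0.21 V, n = 2.
Overall: 2 Ce⁴⁺(aq) + 2 Cl⁻(aq) → 2 Ce³⁺(aq) + Cl₂(g)
Q = [Ce³⁺]^2·P(Cl₂) / ([Ce⁴⁺]^2·[Cl⁻]^2); log Q = 4.227.
E = E° − (0.0592/n) log Q = +0.21 − (0.0592/2)(4.227) = +0.085 V.

+0.085 V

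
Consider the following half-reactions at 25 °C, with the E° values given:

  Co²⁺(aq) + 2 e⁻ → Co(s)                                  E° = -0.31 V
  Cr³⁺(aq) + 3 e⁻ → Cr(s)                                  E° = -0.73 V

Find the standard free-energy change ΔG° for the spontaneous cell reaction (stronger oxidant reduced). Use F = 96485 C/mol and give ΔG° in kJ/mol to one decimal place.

-243.1 kJ/mol

Co²⁺/Co (E° = -0.31 V) is the cathode; Cr³⁺/Cr (E° = -0.73 V) is the anode, so E°cell = +0.42 V.
Balancing electrons gives n = 6 (lcm of 2 and 3).
ΔG° = −nFE° = −(6)(96485)(+0.42) = -243,142 J = -243.1 kJ/mol.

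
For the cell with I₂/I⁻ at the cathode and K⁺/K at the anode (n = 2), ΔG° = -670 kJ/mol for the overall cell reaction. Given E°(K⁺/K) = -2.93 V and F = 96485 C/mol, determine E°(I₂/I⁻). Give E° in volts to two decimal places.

E°cell = −ΔG°/(nF) = −(-670×10³)/((2)(96485)) = +3.472 V.
Since I₂/I⁻ is the cathode and K⁺/K the anode, E°cell = E°(I₂/I⁻) − E°(K⁺/K).
So E°(I₂/I⁻) = E°cell + E°(K⁺/K) = +3.472 + (-2.93) = +0.54 V.

+0.54 V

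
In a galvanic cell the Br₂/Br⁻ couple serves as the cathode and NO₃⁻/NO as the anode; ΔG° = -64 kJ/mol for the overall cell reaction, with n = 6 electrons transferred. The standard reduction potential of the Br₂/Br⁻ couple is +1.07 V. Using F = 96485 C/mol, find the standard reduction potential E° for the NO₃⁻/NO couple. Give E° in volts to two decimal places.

+0.96 V

E°cell = −ΔG°/(nF) = −(-64×10³)/((6)(96485)) = +0.111 V.
Since Br₂/Br⁻ is the cathode and NO₃⁻/NO the anode, E°cell = E°(Br₂/Br⁻) − E°(NO₃⁻/NO).
So E°(NO₃⁻/NO) = E°(Br₂/Br⁻) − E°cell = (+1.07) − (+0.111) = +0.96 V.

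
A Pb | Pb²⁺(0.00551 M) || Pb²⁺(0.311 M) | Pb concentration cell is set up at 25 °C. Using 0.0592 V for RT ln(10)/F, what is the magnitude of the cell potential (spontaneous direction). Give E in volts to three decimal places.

For a concentration cell E°cell = 0. The 0.311 M side is the cathode (reduction is favoured where [Pb²⁺] is higher).
With n = 2, E = −(0.0592/2) log([Pb²⁺]ₐₙ/[Pb²⁺]꜀ₐₜ) = −(0.0592/2) log(0.00551/0.311) = −(0.0592/2)(-1.752) = +0.052 V.

+0.052 V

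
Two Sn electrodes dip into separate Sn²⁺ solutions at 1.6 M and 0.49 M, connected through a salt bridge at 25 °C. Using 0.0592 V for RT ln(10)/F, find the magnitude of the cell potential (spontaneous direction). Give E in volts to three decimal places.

For a concentration cell E°cell = 0. The 1.6 M side is the cathode (reduction is favoured where [Sn²⁺] is higher).
With n = 2, E = −(0.0592/2) log([Sn²⁺]ₐₙ/[Sn²⁺]꜀ₐₜ) = −(0.0592/2) log(0.49/1.6) = −(0.0592/2)(-0.514) = +0.015 V.

+0.015 V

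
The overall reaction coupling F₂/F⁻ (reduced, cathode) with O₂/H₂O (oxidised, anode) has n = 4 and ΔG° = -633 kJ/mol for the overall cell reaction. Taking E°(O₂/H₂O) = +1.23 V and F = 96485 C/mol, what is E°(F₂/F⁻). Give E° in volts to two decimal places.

+2.87 V

E°cell = −ΔG°/(nF) = −(-633×10³)/((4)(96485)) = +1.640 V.
Since F₂/F⁻ is the cathode and O₂/H₂O the anode, E°cell = E°(F₂/F⁻) − E°(O₂/H₂O).
So E°(F₂/F⁻) = E°cell + E°(O₂/H₂O) = +1.640 + (+1.23) = +2.87 V.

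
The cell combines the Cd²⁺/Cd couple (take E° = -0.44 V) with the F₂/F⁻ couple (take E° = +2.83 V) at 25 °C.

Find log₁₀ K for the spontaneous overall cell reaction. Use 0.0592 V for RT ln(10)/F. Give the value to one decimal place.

110.5

Cathode: F₂/F⁻; anode: Cd²⁺/Cd. E°cell = +3.27 V, n = 2.
log K = nE°cell / 0.0592 = (2)(+3.27) / 0.0592 = 110.5.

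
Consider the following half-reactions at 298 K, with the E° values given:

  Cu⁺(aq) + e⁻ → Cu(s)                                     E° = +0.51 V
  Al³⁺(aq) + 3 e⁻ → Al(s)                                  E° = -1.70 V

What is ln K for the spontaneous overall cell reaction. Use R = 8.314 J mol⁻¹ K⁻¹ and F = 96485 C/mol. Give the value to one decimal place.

258.2

Cathode: Cu⁺/Cu; anode: Al³⁺/Al. E°cell = (+0.51) − (-1.70) = +2.21 V, with n = 3.
ΔG° = −nFE° = −RT ln K, so ln K = nFE°/(RT) = (3)(96485)(+2.21) / ((8.314)(298)) = 258.195.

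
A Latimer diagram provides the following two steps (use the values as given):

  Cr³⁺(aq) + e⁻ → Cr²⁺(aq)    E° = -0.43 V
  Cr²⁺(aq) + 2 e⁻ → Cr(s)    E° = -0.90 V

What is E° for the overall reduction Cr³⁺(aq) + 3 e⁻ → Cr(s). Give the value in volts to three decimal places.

-0.743 V

Since ΔG° = −nFE° is additive over sequential reductions, n₃E°₃ = n₁E°₁ + n₂E°₂.
E°₃ = (1×-0.43 + 2×-0.90) / 3 = (-2.230) / 3 = -0.743 V.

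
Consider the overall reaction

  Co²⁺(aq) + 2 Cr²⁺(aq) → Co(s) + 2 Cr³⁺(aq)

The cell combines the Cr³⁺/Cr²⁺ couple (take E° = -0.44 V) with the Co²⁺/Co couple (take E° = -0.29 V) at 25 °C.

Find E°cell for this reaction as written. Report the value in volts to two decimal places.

The Co²⁺/Co couple has the higher reduction potential, so it is the cathode; Cr³⁺/Cr²⁺ is oxidised at the anode.
E°cell = E°(cathode) − E°(anode) = (-0.29) − (-0.44) = +0.15 V.

+0.15 V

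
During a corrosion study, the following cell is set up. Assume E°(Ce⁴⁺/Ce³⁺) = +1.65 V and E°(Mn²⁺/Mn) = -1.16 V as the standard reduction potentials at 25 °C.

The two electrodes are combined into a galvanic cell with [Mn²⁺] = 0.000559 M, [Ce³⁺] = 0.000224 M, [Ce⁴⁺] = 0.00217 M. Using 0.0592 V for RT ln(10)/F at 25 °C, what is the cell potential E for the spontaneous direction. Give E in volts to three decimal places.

Ce⁴⁺/Ce³⁺ is the cathode (higher E°), Mn²⁺/Mn the anode: E°cell = +1.65 − (-1.16) = +2.81 V, n = 2.
Overall: 2 Ce⁴⁺(aq) + Mn(s) → 2 Ce³⁺(aq) + Mn²⁺(aq)
Q = [Ce³⁺]^2·[Mn²⁺] / ([Ce⁴⁺]^2); log Q = -5.225.
E = E° − (0.0592/n) log Q = +2.81 − (0.0592/2)(-5.225) = +2.965 V.

+2.965 V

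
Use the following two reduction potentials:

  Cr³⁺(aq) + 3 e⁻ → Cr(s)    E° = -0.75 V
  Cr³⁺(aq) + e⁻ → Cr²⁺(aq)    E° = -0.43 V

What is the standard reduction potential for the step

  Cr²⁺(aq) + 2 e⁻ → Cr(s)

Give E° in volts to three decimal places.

-0.910 V

Sequential free energies add, so n₃E°₃ = n₁E°₁ + n₂E°₂.
With n₃ = 3, and the known step contributing 1×(-0.43) V, the unknown satisfies 2·E° = 3×(-0.75) − 1×(-0.43) = -1.820.
E° = -1.820 / 2 = -0.910 V.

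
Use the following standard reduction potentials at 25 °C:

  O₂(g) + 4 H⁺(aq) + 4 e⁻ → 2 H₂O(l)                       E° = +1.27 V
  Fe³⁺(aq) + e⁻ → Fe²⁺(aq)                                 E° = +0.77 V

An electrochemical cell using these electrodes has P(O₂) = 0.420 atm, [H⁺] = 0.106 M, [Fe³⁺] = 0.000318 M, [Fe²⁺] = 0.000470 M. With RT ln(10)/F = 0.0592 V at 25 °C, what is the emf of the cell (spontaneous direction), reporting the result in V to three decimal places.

O₂/H₂O is the cathode (higher E°), Fe³⁺/Fe²⁺ the anode: E°cell = +1.27 − (+0.77) = +0.50 V, n = 4.
Overall: O₂(g) + 4 H⁺(aq) + 4 Fe²⁺(aq) → 2 H₂O(l) + 4 Fe³⁺(aq)
Q = [Fe³⁺]^4 / (P(O₂)·[H⁺]^4·[Fe²⁺]^4); log Q = 3.597.
E = E° − (0.0592/n) log Q = +0.50 − (0.0592/4)(3.597) = +0.447 V.

+0.447 V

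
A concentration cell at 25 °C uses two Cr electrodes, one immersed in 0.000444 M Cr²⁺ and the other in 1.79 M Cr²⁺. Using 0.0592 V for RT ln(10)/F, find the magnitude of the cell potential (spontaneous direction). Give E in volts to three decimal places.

For a concentration cell E°cell = 0. The 1.79 M side is the cathode (reduction is favoured where [Cr²⁺] is higher).
With n = 2, E = −(0.0592/2) log([Cr²⁺]ₐₙ/[Cr²⁺]꜀ₐₜ) = −(0.0592/2) log(0.000444/1.79) = −(0.0592/2)(-3.605) = +0.107 V.

+0.107 V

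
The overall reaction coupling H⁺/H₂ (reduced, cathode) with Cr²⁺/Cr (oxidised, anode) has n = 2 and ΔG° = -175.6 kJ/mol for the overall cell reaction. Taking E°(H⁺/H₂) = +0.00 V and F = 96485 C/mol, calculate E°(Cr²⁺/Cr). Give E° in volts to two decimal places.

-0.91 V

E°cell = −ΔG°/(nF) = −(-175.6×10³)/((2)(96485)) = +0.910 V.
Since H⁺/H₂ is the cathode and Cr²⁺/Cr the anode, E°cell = E°(H⁺/H₂) − E°(Cr²⁺/Cr).
So E°(Cr²⁺/Cr) = E°(H⁺/H₂) − E°cell = (+0.00) − (+0.910) = -0.91 V.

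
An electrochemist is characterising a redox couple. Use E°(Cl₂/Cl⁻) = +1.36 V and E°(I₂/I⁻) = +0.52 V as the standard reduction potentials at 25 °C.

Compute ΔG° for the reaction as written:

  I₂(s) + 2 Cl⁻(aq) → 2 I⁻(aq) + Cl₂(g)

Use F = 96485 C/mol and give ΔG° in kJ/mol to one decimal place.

+162.1 kJ/mol

As written, I₂/I⁻ is reduced (cathode) and Cl₂/Cl⁻ is oxidised (anode), so E°cell = (+0.52) − (+1.36) = -0.84 V.
Balancing electrons gives n = 2.
ΔG° = −nFE° = −(2)(96485)(-0.84) = 162,095 J = +162.1 kJ/mol.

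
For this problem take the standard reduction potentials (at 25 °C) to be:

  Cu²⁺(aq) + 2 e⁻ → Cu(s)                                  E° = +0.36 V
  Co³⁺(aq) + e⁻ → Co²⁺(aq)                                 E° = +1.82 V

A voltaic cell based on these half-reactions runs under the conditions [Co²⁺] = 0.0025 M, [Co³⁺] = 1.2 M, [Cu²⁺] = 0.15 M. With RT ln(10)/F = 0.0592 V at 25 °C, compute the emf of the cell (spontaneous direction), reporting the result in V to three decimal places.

Co³⁺/Co²⁺ is the cathode (higher E°), Cu²⁺/Cu the anode: E°cell = +1.82 − (+0.36) = +1.46 V, n = 2.
Overall: 2 Co³⁺(aq) + Cu(s) → 2 Co²⁺(aq) + Cu²⁺(aq)
Q = [Co²⁺]^2·[Cu²⁺] / ([Co³⁺]^2); log Q = -6.186.
E = E° − (0.0592/n) log Q = +1.46 − (0.0592/2)(-6.186) = +1.643 V.

+1.643 V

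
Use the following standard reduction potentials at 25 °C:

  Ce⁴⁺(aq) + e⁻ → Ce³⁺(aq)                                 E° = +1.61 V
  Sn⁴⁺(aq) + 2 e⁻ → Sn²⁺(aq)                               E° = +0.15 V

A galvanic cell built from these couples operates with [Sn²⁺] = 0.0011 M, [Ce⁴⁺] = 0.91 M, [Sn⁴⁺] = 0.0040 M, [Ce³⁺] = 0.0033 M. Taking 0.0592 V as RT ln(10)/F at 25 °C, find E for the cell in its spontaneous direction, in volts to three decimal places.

+1.588 V

Ce⁴⁺/Ce³⁺ is the cathode (higher E°), Sn⁴⁺/Sn²⁺ the anode: E°cell = +1.61 − (+0.15) = +1.46 V, n = 2.
Overall: 2 Ce⁴⁺(aq) + Sn²⁺(aq) → 2 Ce³⁺(aq) + Sn⁴⁺(aq)
Q = [Ce³⁺]^2·[Sn⁴⁺] / ([Ce⁴⁺]^2·[Sn²⁺]); log Q = -4.320.
E = E° − (0.0592/n) log Q = +1.46 − (0.0592/2)(-4.320) = +1.588 V.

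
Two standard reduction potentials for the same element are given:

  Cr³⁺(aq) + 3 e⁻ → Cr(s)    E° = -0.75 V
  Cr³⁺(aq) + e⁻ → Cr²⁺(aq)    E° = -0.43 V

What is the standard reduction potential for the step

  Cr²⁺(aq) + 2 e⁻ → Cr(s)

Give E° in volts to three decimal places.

Sequential free energies add, so n₃E°₃ = n₁E°₁ + n₂E°₂.
With n₃ = 3, and the known step contributing 1×(-0.43) V, the unknown satisfies 2·E° = 3×(-0.75) − 1×(-0.43) = -1.820.
E° = -1.820 / 2 = -0.910 V.

-0.910 V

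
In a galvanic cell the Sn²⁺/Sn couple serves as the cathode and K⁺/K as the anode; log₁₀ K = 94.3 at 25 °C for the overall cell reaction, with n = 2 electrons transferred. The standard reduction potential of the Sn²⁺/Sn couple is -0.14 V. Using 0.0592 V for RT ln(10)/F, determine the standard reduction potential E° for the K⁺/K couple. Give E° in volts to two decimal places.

-2.93 V

E°cell = (0.0592/n)·log K = (0.0592/2)(94.3) = +2.791 V.
Since Sn²⁺/Sn is the cathode and K⁺/K the anode, E°cell = E°(Sn²⁺/Sn) − E°(K⁺/K).
So E°(K⁺/K) = E°(Sn²⁺/Sn) − E°cell = (-0.14) − (+2.791) = -2.93 V.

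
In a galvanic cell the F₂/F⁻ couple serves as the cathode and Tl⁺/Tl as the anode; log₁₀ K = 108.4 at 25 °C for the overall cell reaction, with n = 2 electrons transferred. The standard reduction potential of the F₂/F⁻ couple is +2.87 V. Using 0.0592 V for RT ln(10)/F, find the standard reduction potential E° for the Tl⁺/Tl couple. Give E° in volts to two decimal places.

E°cell = (0.0592/n)·log K = (0.0592/2)(108.4) = +3.209 V.
Since F₂/F⁻ is the cathode and Tl⁺/Tl the anode, E°cell = E°(F₂/F⁻) − E°(Tl⁺/Tl).
So E°(Tl⁺/Tl) = E°(F₂/F⁻) − E°cell = (+2.87) − (+3.209) = -0.34 V.

-0.34 V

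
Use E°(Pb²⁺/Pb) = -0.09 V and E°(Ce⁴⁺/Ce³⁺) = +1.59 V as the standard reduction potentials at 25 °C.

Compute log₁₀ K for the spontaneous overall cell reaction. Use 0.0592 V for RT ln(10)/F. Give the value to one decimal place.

Cathode: Ce⁴⁺/Ce³⁺; anode: Pb²⁺/Pb. E°cell = +1.68 V, n = 2.
log K = nE°cell / 0.0592 = (2)(+1.68) / 0.0592 = 56.8.

56.8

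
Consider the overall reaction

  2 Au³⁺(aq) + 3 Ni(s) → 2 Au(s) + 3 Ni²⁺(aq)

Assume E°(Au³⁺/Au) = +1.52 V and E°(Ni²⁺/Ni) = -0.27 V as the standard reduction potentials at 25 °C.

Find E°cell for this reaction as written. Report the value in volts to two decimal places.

The Au³⁺/Au couple has the higher reduction potential, so it is the cathode; Ni²⁺/Ni is oxidised at the anode.
E°cell = E°(cathode) − E°(anode) = (+1.52) − (-0.27) = +1.79 V.
Since E°cell > 0, the reaction is spontaneous under standard conditions.

+1.79 V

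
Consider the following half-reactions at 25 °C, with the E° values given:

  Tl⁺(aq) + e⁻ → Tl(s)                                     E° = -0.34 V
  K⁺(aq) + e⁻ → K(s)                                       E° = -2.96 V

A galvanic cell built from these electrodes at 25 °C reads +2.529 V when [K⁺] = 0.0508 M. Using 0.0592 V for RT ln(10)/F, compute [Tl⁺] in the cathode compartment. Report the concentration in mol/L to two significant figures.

0.0015 M

Tl⁺/Tl is the cathode, K⁺/K the anode: E°cell = +2.62 V, n = 1.
Overall reaction: Tl⁺(aq) + K(s) → Tl(s) + K⁺(aq); Q = [K⁺]^1/[Tl⁺]^1.
From E = E° − (0.0592/n) log Q: log Q = (E° − E)·n/0.0592 = (+2.62 − (+2.529))·1/0.0592 = 1.5372.
So 1·log[Tl⁺] = 1·log(0.0508) − log Q = -1.2941 − (1.5372) = -2.8313; [Tl⁺] = 10^(-2.8313) ≈ 0.0015 M.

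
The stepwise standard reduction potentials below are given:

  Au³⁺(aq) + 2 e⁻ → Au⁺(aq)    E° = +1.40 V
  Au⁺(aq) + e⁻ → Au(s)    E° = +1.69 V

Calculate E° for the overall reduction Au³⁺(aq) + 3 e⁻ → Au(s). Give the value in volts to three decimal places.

+1.497 V

Standard free energies of sequential steps add: ΔG°₃ = ΔG°₁ + ΔG°₂, so n₃E°₃ = n₁E°₁ + n₂E°₂.
E°₃ = (2×+1.40 + 1×+1.69) / 3 = (+4.490) / 3 = +1.497 V.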